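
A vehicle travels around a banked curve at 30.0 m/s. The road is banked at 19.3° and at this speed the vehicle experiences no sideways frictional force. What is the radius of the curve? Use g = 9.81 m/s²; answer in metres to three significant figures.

262 m

Frictionless banking: tanθ = v²/(rg), so r = v²/(g tanθ).
r = (30.0)²/(9.81 × tan 19.3°) = 900.0/(9.81 × 0.3502) = 900.0/3.435 = 262.0 m.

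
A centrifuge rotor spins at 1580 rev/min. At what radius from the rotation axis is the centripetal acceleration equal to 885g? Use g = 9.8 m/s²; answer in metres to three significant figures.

ω = 1580 rev/min × 2π/60 = 165.5 rad/s.
a_c = ω²r = 885g ⇒ r = 885 × 9.8 / (165.5)² = 8673/27380 = 0.3168 m.

0.317 m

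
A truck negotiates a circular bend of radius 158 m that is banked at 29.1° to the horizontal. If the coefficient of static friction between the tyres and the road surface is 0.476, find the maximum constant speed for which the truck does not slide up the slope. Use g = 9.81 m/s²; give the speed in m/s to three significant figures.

At the maximum speed, friction acts down the slope at its limiting value f = μN. Radially (horizontal, toward centre): N sinθ + μN cosθ = mv²/r. Vertically: N cosθ − μN sinθ = mg.
Dividing: v² = r g (sinθ + μcosθ)/(cosθ − μsinθ).
sinθ + μcosθ = 0.4863 + 0.476×0.8738 = 0.9023; cosθ − μsinθ = 0.8738 − 0.476×0.4863 = 0.6423.
v² = 158 × 9.81 × 0.9023/0.6423 = 2177 m²/s², so v = 46.66 m/s.

46.7 m/s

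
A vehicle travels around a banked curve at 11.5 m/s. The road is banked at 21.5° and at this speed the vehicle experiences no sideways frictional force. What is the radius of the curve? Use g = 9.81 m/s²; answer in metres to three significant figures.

Frictionless banking: tanθ = v²/(rg), so r = v²/(g tanθ).
r = (11.5)²/(9.81 × tan 21.5°) = 132.2/(9.81 × 0.3939) = 132.2/3.864 = 34.22 m.

34.2 m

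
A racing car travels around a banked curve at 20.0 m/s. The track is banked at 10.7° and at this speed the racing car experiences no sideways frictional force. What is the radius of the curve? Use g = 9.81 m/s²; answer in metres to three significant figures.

Frictionless banking: tanθ = v²/(rg), so r = v²/(g tanθ).
r = (20.0)²/(9.81 × tan 10.7°) = 400.0/(9.81 × 0.1890) = 400.0/1.854 = 215.8 m.

216 m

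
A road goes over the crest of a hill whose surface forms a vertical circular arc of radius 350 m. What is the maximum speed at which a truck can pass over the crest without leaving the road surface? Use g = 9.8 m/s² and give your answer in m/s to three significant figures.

At the crest the centre of the circle is below the truck, so the net downward (centripetal) force is mg − N = mv²/r.
The truck leaves the road when N → 0, giving v_max = √(g r) = √(9.8 × 350) = 58.57 m/s.

58.6 m/s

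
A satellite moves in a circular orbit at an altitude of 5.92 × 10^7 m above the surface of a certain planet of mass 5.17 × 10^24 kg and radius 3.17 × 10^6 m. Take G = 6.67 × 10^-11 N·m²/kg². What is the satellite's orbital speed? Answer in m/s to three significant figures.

2350 m/s

Orbital radius r = R + h = 3.17 × 10^6 + 5.92 × 10^7 = 6.237 × 10^7 m.
Gravity supplies the centripetal force: G M m / r² = m v² / r, so v = √(GM/r).
v = √(6.67 × 10^-11 × 5.17 × 10^24 / 6.237 × 10^7) = √(5.529 × 10^6) = 2351 m/s.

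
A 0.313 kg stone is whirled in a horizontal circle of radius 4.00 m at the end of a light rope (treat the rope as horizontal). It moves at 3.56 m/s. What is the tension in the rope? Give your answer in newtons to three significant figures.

0.992 N

The tension is the only horizontal force, so it supplies the full centripetal force: T = m v²/r = 0.313 × (3.560)²/4.00 = 0.313 × 12.67/4.00 = 0.9917 N.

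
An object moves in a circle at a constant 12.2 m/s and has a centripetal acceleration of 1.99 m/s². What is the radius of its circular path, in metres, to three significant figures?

74.8 m

a_c = v²/r ⇒ r = v²/a_c = (12.2)²/1.99 = 148.8/1.99 = 74.79 m.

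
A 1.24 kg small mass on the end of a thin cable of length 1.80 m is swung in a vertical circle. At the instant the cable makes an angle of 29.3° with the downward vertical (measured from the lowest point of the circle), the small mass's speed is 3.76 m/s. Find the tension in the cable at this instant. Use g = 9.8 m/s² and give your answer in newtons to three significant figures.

Take the radial direction toward the centre of the circle as positive. The component of the weight along the string toward the centre is −mg cos φ (φ measured from the bottom), so Newton's second law along the string gives T − mg cos φ = m v²/r.
cos 29.3° = 0.8721, so T = m(v²/r + g cos φ) = 1.24 × ((3.76)²/1.80 + 9.8 × 0.8721) = 1.24 × (7.854 + (8.546)) = 1.24 × 16.40 = 20.34 N.

20.3 N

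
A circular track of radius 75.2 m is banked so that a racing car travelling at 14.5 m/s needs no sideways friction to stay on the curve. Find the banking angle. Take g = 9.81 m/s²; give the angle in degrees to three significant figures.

15.9°

With no friction, the horizontal component of the normal force provides the centripetal force: N sinθ = mv²/r, while N cosθ = mg vertically.
Dividing: tanθ = v²/(r g) = (14.5)²/(75.2 × 9.81) = 210.2/737.7 = 0.2850.
θ = arctan(0.2850) = 15.91°.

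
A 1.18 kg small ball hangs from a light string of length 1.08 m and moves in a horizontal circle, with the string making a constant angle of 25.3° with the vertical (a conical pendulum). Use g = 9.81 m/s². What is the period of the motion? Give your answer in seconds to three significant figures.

1.98 s

r = L sinθ = 0.4615 m. From T sinθ = mω²r and T cosθ = mg: tanθ = ω²r/g, so ω² = g tanθ / r = g/(L cosθ).
ω = √(g/(L cosθ)) = √(9.81/(1.08 × 0.9041)) = √10.05 = 3.170 rad/s.
Period = 2π/ω = 1.982 s.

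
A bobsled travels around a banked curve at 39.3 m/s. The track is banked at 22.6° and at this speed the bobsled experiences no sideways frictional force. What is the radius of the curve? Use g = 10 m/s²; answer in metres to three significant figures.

371 m

Frictionless banking: tanθ = v²/(rg), so r = v²/(g tanθ).
r = (39.3)²/(10.0 × tan 22.6°) = 1544/(10.0 × 0.4163) = 1544/4.163 = 371.0 m.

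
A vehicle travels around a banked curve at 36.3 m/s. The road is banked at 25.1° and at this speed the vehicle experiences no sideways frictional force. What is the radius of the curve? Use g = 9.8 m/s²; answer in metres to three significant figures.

287 m

Frictionless banking: tanθ = v²/(rg), so r = v²/(g tanθ).
r = (36.3)²/(9.8 × tan 25.1°) = 1318/(9.8 × 0.4684) = 1318/4.591 = 287.0 m.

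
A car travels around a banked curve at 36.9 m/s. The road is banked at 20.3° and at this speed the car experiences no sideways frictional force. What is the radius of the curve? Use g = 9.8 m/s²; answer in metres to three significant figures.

376 m

Frictionless banking: tanθ = v²/(rg), so r = v²/(g tanθ).
r = (36.9)²/(9.8 × tan 20.3°) = 1362/(9.8 × 0.3699) = 1362/3.625 = 375.6 m.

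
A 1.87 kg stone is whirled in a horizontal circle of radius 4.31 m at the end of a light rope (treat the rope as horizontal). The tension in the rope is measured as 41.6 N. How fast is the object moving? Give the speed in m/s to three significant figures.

T = m v²/r ⇒ v = √(T r / m) = √(41.6 × 4.31 / 1.87) = √95.88 = 9.792 m/s.

9.79 m/s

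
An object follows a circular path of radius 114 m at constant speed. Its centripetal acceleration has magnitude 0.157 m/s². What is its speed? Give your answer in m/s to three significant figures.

a_c = v²/r ⇒ v = √(a_c · r) = √(0.157 × 114) = √17.90 = 4.231 m/s.

4.23 m/s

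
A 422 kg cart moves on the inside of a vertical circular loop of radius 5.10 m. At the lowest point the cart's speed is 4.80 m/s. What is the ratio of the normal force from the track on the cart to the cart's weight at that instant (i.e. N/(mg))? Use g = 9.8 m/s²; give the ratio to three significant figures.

At the bottom, N − mg = mv²/r, so N = m(v²/r + g) and N/(mg) = v²/(rg) + 1 = (4.80)²/(5.10 × 9.8) + 1 = 0.4610 + 1 = 1.461.

1.46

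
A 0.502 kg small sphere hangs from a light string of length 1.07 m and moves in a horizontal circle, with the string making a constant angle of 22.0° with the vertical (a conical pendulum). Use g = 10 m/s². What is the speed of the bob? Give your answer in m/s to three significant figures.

The radius of the circle is r = L sinθ = 1.07 × sin 22.0° = 0.4008 m.
Horizontally T sinθ = mv²/r and vertically T cosθ = mg, so tanθ = v²/(rg).
v = √(r g tanθ) = √(0.4008 × 10.0 × 0.4040) = √1.619 = 1.273 m/s.

1.27 m/s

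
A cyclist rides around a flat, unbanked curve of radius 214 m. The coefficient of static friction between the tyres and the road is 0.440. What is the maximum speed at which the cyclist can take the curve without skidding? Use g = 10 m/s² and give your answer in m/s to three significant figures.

The only inward force on a level bend is static friction, so at the limit f_s = μ_s N = μ_s m g = m v²/r.
Mass cancels: v_max = √(μ_s g r) = √(0.440 × 10.0 × 214) = √941.6 = 30.69 m/s.

30.7 m/s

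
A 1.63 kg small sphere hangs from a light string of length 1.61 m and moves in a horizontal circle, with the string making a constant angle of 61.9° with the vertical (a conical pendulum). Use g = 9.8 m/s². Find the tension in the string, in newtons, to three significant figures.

Vertically the bob has no acceleration, so T cosθ = mg.
T = mg/cosθ = 1.63 × 9.8 / cos 61.9° = 15.97/0.4710 = 33.91 N.

33.9 N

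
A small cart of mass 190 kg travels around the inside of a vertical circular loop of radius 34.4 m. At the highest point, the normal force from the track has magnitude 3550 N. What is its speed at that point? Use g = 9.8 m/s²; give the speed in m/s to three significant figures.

31.3 m/s

At the top, N + mg = mv²/r, so v = √(r(N/m + g)) = √(34.4 × (3550/190 + 9.8)) = √(34.4 × 28.48) = √979.9 = 31.30 m/s.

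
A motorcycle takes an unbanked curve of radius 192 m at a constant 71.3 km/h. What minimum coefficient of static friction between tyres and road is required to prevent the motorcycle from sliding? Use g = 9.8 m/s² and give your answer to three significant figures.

v = 71.3/3.6 = 19.81 m/s.
Friction provides the centripetal force: μ_s m g = m v²/r, so μ_s = v²/(g r) = (19.81)²/(9.8 × 192) = 392.3/1882 = 0.2085.

0.208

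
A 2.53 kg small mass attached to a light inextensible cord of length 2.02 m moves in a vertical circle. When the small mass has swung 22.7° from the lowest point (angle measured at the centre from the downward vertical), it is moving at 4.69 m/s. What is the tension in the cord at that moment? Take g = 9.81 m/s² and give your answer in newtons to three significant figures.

50.4 N

Take the radial direction toward the centre of the circle as positive. The component of the weight along the string toward the centre is −mg cos φ (φ measured from the bottom), so Newton's second law along the string gives T − mg cos φ = m v²/r.
cos 22.7° = 0.9225, so T = m(v²/r + g cos φ) = 2.53 × ((4.69)²/2.02 + 9.81 × 0.9225) = 2.53 × (10.89 + (9.050)) = 2.53 × 19.94 = 50.45 N.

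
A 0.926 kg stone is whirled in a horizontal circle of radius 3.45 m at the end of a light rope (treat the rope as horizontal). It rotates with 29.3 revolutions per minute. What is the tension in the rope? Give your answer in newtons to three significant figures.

ω = 29.3 rev/min × 2π/60 = 3.068 rad/s, so v = ωr = 3.068 × 3.45 = 10.59 m/s.
The tension is the only horizontal force, so it supplies the full centripetal force: T = m v²/r = 0.926 × (10.59)²/3.45 = 0.926 × 112.1/3.45 = 30.08 N.

30.1 N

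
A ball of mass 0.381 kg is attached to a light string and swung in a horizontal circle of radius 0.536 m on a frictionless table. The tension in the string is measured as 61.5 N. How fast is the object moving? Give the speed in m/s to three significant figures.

9.30 m/s

T = m v²/r ⇒ v = √(T r / m) = √(61.5 × 0.536 / 0.381) = √86.52 = 9.302 m/s.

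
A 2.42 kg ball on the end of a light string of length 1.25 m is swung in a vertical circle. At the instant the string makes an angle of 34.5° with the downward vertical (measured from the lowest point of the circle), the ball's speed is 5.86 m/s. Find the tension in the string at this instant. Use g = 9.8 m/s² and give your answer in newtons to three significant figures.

86.0 N

Take the radial direction toward the centre of the circle as positive. The component of the weight along the string toward the centre is −mg cos φ (φ measured from the bottom), so Newton's second law along the string gives T − mg cos φ = m v²/r.
cos 34.5° = 0.8241, so T = m(v²/r + g cos φ) = 2.42 × ((5.86)²/1.25 + 9.8 × 0.8241) = 2.42 × (27.47 + (8.076)) = 2.42 × 35.55 = 86.03 N.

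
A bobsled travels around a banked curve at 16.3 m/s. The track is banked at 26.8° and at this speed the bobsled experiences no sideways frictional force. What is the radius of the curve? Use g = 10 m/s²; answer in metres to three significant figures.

52.6 m

Frictionless banking: tanθ = v²/(rg), so r = v²/(g tanθ).
r = (16.3)²/(10.0 × tan 26.8°) = 265.7/(10.0 × 0.5051) = 265.7/5.051 = 52.60 m.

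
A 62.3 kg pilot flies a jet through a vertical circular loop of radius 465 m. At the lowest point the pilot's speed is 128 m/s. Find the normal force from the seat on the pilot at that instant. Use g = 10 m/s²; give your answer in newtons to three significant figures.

2820 N

At the lowest point, N points up (toward the centre) and the weight mg points down (away from the centre), so the net inward force is N − mg = mv²/r.
N = m(v²/r + g) = 62.3 × ((128)²/465 + 10.0) = 62.3 × (35.23 + 10.0) = 62.3 × 45.23 = 2818 N.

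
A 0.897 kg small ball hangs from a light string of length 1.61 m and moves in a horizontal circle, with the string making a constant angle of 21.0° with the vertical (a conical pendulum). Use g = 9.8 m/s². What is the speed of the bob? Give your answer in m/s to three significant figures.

The radius of the circle is r = L sinθ = 1.61 × sin 21.0° = 0.5770 m.
Horizontally T sinθ = mv²/r and vertically T cosθ = mg, so tanθ = v²/(rg).
v = √(r g tanθ) = √(0.5770 × 9.8 × 0.3839) = √2.170 = 1.473 m/s.

1.47 m/s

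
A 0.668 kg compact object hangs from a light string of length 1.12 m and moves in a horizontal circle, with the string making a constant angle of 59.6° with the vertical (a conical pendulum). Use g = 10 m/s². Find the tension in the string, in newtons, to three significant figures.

Vertically the bob has no acceleration, so T cosθ = mg.
T = mg/cosθ = 0.668 × 10.0 / cos 59.6° = 6.680/0.5060 = 13.20 N.

13.2 N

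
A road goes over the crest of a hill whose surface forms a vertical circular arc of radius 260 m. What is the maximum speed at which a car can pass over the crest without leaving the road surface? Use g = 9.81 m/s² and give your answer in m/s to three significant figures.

At the crest the centre of the circle is below the car, so the net downward (centripetal) force is mg − N = mv²/r.
The car leaves the road when N → 0, giving v_max = √(g r) = √(9.81 × 260) = 50.50 m/s.

50.5 m/s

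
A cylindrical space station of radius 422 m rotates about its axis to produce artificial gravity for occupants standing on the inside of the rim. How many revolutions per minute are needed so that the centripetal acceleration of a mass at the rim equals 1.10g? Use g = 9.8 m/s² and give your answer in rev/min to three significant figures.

1.53 rev/min

Require ω²r = 1.10g, so ω = √(1.10 × 9.8/422) = 0.1598 rad/s.
In rev/min: ω × 60/(2π) = 0.1598 × 60/(2π) = 1.526 rev/min.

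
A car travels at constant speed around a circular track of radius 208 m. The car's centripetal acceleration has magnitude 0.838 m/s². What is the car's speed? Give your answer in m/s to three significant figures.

a_c = v²/r ⇒ v = √(a_c · r) = √(0.838 × 208) = √174.3 = 13.20 m/s.

13.2 m/s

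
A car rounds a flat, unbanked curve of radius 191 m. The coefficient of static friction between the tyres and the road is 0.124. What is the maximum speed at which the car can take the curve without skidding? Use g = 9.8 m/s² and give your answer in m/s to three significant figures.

15.2 m/s

On a flat curve, static friction is the only horizontal force, so it must supply the full centripetal force: μ_s m g = m v²/r.
Mass cancels: v_max = √(μ_s g r) = √(0.124 × 9.8 × 191) = √232.1 = 15.23 m/s.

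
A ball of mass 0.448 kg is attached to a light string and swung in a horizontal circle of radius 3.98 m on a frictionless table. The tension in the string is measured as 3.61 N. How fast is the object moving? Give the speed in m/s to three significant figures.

5.66 m/s

T = m v²/r ⇒ v = √(T r / m) = √(3.61 × 3.98 / 0.448) = √32.07 = 5.663 m/s.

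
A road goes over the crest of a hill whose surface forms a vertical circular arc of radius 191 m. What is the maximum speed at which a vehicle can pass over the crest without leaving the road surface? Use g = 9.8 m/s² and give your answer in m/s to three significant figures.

43.3 m/s

At the crest the centre of the circle is below the vehicle, so the net downward (centripetal) force is mg − N = mv²/r.
The vehicle leaves the road when N → 0, giving v_max = √(g r) = √(9.8 × 191) = 43.26 m/s.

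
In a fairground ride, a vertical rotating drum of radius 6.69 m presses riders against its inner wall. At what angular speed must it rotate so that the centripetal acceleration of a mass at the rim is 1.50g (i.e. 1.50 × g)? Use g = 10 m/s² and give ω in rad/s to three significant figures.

1.50 rad/s

Centripetal acceleration a_c = ω²r. Setting ω²r = 1.50g:
ω = √(1.50g / r) = √(1.50 × 10.0 / 6.69) = √2.242 = 1.497 rad/s.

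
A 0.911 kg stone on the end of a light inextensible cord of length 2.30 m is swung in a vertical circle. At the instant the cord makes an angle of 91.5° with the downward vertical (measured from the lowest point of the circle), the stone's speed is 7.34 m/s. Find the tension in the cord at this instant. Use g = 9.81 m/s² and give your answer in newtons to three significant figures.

21.1 N

Take the radial direction toward the centre of the circle as positive. The component of the weight along the string toward the centre is −mg cos φ (φ measured from the bottom), so Newton's second law along the string gives T − mg cos φ = m v²/r.
cos 91.5° = -0.02618, so T = m(v²/r + g cos φ) = 0.911 × ((7.34)²/2.30 + 9.81 × -0.02618) = 0.911 × (23.42 + (-0.2568)) = 0.911 × 23.17 = 21.11 N.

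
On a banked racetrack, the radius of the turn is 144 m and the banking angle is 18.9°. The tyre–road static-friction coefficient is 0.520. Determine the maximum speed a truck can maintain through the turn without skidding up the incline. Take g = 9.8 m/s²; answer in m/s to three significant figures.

38.5 m/s

At the maximum speed, friction acts down the slope at its limiting value f = μN. Radially (horizontal, toward centre): N sinθ + μN cosθ = mv²/r. Vertically: N cosθ − μN sinθ = mg.
Dividing: v² = r g (sinθ + μcosθ)/(cosθ − μsinθ).
sinθ + μcosθ = 0.3239 + 0.520×0.9461 = 0.8159; cosθ − μsinθ = 0.9461 − 0.520×0.3239 = 0.7776.
v² = 144 × 9.8 × 0.8159/0.7776 = 1481 m²/s², so v = 38.48 m/s.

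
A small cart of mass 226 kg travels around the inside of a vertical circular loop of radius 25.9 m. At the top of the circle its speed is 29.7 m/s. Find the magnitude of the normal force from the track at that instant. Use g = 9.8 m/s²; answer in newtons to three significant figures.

5480 N

At the top, both N and the weight mg point inward (toward the centre), so N + mg = mv²/r.
N = m(v²/r − g) = 226 × ((29.7)²/25.9 − 9.8) = 226 × (34.06 − 9.8) = 226 × 24.26 = 5482 N.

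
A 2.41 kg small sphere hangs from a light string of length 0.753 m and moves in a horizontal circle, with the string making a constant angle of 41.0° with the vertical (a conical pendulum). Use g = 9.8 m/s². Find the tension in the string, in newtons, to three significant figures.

31.3 N

Vertically the bob has no acceleration, so T cosθ = mg.
T = mg/cosθ = 2.41 × 9.8 / cos 41.0° = 23.62/0.7547 = 31.29 N.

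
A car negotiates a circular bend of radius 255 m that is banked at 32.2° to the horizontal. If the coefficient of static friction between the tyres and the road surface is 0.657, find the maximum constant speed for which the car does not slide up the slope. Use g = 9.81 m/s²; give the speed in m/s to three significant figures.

At the maximum speed, friction acts down the slope at its limiting value f = μN. Radially (horizontal, toward centre): N sinθ + μN cosθ = mv²/r. Vertically: N cosθ − μN sinθ = mg.
Dividing: v² = r g (sinθ + μcosθ)/(cosθ − μsinθ).
sinθ + μcosθ = 0.5329 + 0.657×0.8462 = 1.089; cosθ − μsinθ = 0.8462 − 0.657×0.5329 = 0.4961.
v² = 255 × 9.81 × 1.089/0.4961 = 5490 m²/s², so v = 74.10 m/s.

74.1 m/s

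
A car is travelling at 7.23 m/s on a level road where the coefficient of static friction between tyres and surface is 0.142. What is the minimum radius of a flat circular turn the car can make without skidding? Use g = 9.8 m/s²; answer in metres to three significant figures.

At the limit, μ_s m g = m v²/r, so r_min = v²/(μ_s g) = (7.23)²/(0.142 × 9.8) = 52.27/1.392 = 37.56 m.

37.6 m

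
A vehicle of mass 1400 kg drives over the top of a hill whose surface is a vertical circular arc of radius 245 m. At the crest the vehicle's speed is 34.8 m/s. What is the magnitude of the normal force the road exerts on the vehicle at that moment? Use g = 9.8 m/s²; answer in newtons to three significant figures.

6800 N

At the crest the centripetal acceleration points downward (toward the centre of the arc), so mg − N = mv²/r.
N = m(g − v²/r) = 1400 × (9.8 − (34.8)²/245) = 1400 × (9.8 − 4.943) = 1400 × 4.857 = 6800 N.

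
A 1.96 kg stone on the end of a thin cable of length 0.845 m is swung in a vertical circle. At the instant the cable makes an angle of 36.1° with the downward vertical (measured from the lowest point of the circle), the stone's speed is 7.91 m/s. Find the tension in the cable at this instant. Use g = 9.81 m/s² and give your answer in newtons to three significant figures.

Take the radial direction toward the centre of the circle as positive. The component of the weight along the string toward the centre is −mg cos φ (φ measured from the bottom), so Newton's second law along the string gives T − mg cos φ = m v²/r.
cos 36.1° = 0.8080, so T = m(v²/r + g cos φ) = 1.96 × ((7.91)²/0.845 + 9.81 × 0.8080) = 1.96 × (74.05 + (7.926)) = 1.96 × 81.97 = 160.7 N.

161 N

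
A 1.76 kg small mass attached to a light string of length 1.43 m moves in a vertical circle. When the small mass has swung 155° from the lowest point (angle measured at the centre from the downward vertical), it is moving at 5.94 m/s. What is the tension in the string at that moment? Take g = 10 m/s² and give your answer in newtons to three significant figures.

Take the radial direction toward the centre of the circle as positive. The component of the weight along the string toward the centre is −mg cos φ (φ measured from the bottom), so Newton's second law along the string gives T − mg cos φ = m v²/r.
cos 155° = -0.9063, so T = m(v²/r + g cos φ) = 1.76 × ((5.94)²/1.43 + 10.0 × -0.9063) = 1.76 × (24.67 + (-9.063)) = 1.76 × 15.61 = 27.47 N.

27.5 N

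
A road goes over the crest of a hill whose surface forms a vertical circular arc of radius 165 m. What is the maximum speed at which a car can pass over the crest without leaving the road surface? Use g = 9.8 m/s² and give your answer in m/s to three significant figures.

At the crest the centre of the circle is below the car, so the net downward (centripetal) force is mg − N = mv²/r.
The car leaves the road when N → 0, giving v_max = √(g r) = √(9.8 × 165) = 40.21 m/s.

40.2 m/s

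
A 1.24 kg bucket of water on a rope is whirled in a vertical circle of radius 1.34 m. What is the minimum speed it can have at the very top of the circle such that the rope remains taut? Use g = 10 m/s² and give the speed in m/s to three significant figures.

3.66 m/s

At the highest point the centre is directly below, so both the weight and T act inward: T + mg = mv²/r.
At minimum speed T → 0, so mg = mv_min²/r ⇒ v_min = √(g r) = √(10.0 × 1.34) = 3.661 m/s.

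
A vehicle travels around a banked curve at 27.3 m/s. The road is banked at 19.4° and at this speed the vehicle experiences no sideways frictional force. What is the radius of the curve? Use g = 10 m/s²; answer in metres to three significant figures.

212 m

Frictionless banking: tanθ = v²/(rg), so r = v²/(g tanθ).
r = (27.3)²/(10.0 × tan 19.4°) = 745.3/(10.0 × 0.3522) = 745.3/3.522 = 211.6 m.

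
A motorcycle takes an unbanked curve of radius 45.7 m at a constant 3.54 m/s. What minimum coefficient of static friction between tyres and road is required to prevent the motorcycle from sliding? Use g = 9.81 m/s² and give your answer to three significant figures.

0.0280

Friction provides the centripetal force: μ_s m g = m v²/r, so μ_s = v²/(g r) = (3.540)²/(9.81 × 45.7) = 12.53/448.3 = 0.02795.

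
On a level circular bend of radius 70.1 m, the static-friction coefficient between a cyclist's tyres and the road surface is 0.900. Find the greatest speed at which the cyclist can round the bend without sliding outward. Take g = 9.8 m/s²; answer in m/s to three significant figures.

The only inward force on a level bend is static friction, so at the limit f_s = μ_s N = μ_s m g = m v²/r.
Mass cancels: v_max = √(μ_s g r) = √(0.900 × 9.8 × 70.1) = √618.3 = 24.87 m/s.

24.9 m/s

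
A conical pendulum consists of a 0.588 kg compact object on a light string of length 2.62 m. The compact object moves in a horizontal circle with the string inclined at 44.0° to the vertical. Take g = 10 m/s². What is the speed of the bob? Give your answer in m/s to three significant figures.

The radius of the circle is r = L sinθ = 2.62 × sin 44.0° = 1.820 m.
Horizontally T sinθ = mv²/r and vertically T cosθ = mg, so tanθ = v²/(rg).
v = √(r g tanθ) = √(1.820 × 10.0 × 0.9657) = √17.58 = 4.192 m/s.

4.19 m/s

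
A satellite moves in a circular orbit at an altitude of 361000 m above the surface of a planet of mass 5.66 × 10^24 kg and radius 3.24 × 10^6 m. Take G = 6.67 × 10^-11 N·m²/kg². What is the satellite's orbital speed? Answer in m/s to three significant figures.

10200 m/s

Orbital radius r = R + h = 3.24 × 10^6 + 361000 = 3.601 × 10^6 m.
Gravity supplies the centripetal force: G M m / r² = m v² / r, so v = √(GM/r).
v = √(6.67 × 10^-11 × 5.66 × 10^24 / 3.601 × 10^6) = √(1.048 × 10^8) = 10240 m/s.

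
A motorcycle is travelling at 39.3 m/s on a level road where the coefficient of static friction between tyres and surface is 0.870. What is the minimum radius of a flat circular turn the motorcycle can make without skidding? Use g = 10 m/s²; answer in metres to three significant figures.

At the limit, μ_s m g = m v²/r, so r_min = v²/(μ_s g) = (39.3)²/(0.870 × 10.0) = 1544/8.700 = 177.5 m.

178 m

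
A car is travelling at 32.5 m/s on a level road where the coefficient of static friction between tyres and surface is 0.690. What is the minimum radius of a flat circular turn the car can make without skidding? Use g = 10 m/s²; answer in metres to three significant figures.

At the limit, μ_s m g = m v²/r, so r_min = v²/(μ_s g) = (32.5)²/(0.690 × 10.0) = 1056/6.900 = 153.1 m.

153 m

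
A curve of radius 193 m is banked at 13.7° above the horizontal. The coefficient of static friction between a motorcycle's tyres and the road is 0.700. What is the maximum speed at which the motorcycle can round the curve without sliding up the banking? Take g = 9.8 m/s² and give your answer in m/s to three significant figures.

46.4 m/s

At the maximum speed, friction acts down the slope at its limiting value f = μN. Radially (horizontal, toward centre): N sinθ + μN cosθ = mv²/r. Vertically: N cosθ − μN sinθ = mg.
Dividing: v² = r g (sinθ + μcosθ)/(cosθ − μsinθ).
sinθ + μcosθ = 0.2368 + 0.700×0.9715 = 0.9169; cosθ − μsinθ = 0.9715 − 0.700×0.2368 = 0.8058.
v² = 193 × 9.8 × 0.9169/0.8058 = 2152 m²/s², so v = 46.39 m/s.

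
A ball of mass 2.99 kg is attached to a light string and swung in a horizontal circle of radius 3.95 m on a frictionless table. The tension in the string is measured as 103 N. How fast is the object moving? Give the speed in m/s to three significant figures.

11.7 m/s

T = m v²/r ⇒ v = √(T r / m) = √(103 × 3.95 / 2.99) = √136.1 = 11.66 m/s.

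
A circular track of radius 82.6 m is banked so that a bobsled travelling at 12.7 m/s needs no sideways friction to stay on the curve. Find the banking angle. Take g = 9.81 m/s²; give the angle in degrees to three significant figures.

For a frictionless banked turn: horizontally N sinθ = mv²/r and vertically N cosθ = mg.
Dividing: tanθ = v²/(r g) = (12.7)²/(82.6 × 9.81) = 161.3/810.3 = 0.1990.
θ = arctan(0.1990) = 11.26°.

11.3°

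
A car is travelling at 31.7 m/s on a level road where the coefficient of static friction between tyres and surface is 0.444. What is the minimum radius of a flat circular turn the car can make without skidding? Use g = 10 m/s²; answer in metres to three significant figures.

226 m

At the limit, μ_s m g = m v²/r, so r_min = v²/(μ_s g) = (31.7)²/(0.444 × 10.0) = 1005/4.440 = 226.3 m.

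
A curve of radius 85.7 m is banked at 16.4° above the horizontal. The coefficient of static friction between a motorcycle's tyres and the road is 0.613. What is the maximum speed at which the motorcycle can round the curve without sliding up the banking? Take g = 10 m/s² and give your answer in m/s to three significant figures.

30.8 m/s

At the maximum speed, friction acts down the slope at its limiting value f = μN. Radially (horizontal, toward centre): N sinθ + μN cosθ = mv²/r. Vertically: N cosθ − μN sinθ = mg.
Dividing: v² = r g (sinθ + μcosθ)/(cosθ − μsinθ).
sinθ + μcosθ = 0.2823 + 0.613×0.9593 = 0.8704; cosθ − μsinθ = 0.9593 − 0.613×0.2823 = 0.7862.
v² = 85.7 × 10.0 × 0.8704/0.7862 = 948.7 m²/s², so v = 30.80 m/s.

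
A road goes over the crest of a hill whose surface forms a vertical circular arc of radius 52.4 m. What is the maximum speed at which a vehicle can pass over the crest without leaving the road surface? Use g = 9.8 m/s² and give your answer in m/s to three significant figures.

22.7 m/s

At the crest the centre of the circle is below the vehicle, so the net downward (centripetal) force is mg − N = mv²/r.
The vehicle leaves the road when N → 0, giving v_max = √(g r) = √(9.8 × 52.4) = 22.66 m/s.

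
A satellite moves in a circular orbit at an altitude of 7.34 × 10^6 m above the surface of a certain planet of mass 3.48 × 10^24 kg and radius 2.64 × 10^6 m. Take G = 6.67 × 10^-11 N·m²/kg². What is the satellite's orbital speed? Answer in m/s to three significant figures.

Orbital radius r = R + h = 2.64 × 10^6 + 7.34 × 10^6 = 9.980 × 10^6 m.
Gravity supplies the centripetal force: G M m / r² = m v² / r, so v = √(GM/r).
v = √(6.67 × 10^-11 × 3.48 × 10^24 / 9.980 × 10^6) = √(2.326 × 10^7) = 4823 m/s.

4820 m/s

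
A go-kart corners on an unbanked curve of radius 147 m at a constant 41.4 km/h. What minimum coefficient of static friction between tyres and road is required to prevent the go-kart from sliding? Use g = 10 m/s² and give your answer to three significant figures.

v = 41.4/3.6 = 11.50 m/s.
Friction provides the centripetal force: μ_s m g = m v²/r, so μ_s = v²/(g r) = (11.50)²/(10.0 × 147) = 132.2/1470 = 0.08997.

0.0900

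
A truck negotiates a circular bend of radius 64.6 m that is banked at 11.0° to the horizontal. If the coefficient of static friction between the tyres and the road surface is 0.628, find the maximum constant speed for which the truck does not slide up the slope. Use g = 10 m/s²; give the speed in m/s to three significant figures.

At the maximum speed, friction acts down the slope at its limiting value f = μN. Radially (horizontal, toward centre): N sinθ + μN cosθ = mv²/r. Vertically: N cosθ − μN sinθ = mg.
Dividing: v² = r g (sinθ + μcosθ)/(cosθ − μsinθ).
sinθ + μcosθ = 0.1908 + 0.628×0.9816 = 0.8073; cosθ − μsinθ = 0.9816 − 0.628×0.1908 = 0.8618.
v² = 64.6 × 10.0 × 0.8073/0.8618 = 605.1 m²/s², so v = 24.60 m/s.

24.6 m/s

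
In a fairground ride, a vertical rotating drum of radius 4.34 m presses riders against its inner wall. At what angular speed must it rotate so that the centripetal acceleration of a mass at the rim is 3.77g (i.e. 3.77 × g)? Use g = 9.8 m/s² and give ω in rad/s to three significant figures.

Centripetal acceleration a_c = ω²r. Setting ω²r = 3.77g:
ω = √(3.77g / r) = √(3.77 × 9.8 / 4.34) = √8.513 = 2.918 rad/s.

2.92 rad/s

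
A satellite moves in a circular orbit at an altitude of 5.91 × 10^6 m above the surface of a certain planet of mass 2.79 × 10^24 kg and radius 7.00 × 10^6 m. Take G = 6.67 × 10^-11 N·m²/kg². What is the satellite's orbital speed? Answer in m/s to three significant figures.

Orbital radius r = R + h = 7.00 × 10^6 + 5.91 × 10^6 = 1.291 × 10^7 m.
Gravity supplies the centripetal force: G M m / r² = m v² / r, so v = √(GM/r).
v = √(6.67 × 10^-11 × 2.79 × 10^24 / 1.291 × 10^7) = √(1.441 × 10^7) = 3797 m/s.

3800 m/s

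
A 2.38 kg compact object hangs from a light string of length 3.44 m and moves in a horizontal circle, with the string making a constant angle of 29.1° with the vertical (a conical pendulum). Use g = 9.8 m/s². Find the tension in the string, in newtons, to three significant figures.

Vertically the bob has no acceleration, so T cosθ = mg.
T = mg/cosθ = 2.38 × 9.8 / cos 29.1° = 23.32/0.8738 = 26.69 N.

26.7 N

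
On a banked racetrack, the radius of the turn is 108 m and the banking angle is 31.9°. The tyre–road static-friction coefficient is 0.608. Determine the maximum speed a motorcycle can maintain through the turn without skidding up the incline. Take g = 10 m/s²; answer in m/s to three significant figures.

At the maximum speed, friction acts down the slope at its limiting value f = μN. Radially (horizontal, toward centre): N sinθ + μN cosθ = mv²/r. Vertically: N cosθ − μN sinθ = mg.
Dividing: v² = r g (sinθ + μcosθ)/(cosθ − μsinθ).
sinθ + μcosθ = 0.5284 + 0.608×0.8490 = 1.045; cosθ − μsinθ = 0.8490 − 0.608×0.5284 = 0.5277.
v² = 108 × 10.0 × 1.045/0.5277 = 2138 m²/s², so v = 46.24 m/s.

46.2 m/s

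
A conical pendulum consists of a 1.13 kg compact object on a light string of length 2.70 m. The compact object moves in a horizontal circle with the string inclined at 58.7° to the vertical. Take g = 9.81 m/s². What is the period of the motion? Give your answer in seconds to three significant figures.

2.38 s

r = L sinθ = 2.307 m. From T sinθ = mω²r and T cosθ = mg: tanθ = ω²r/g, so ω² = g tanθ / r = g/(L cosθ).
ω = √(g/(L cosθ)) = √(9.81/(2.70 × 0.5195)) = √6.994 = 2.645 rad/s.
Period = 2π/ω = 2.376 s.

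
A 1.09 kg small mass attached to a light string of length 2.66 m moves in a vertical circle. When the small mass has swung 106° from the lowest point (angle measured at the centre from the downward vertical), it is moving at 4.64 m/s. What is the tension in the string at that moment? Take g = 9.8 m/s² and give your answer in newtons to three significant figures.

Take the radial direction toward the centre of the circle as positive. The component of the weight along the string toward the centre is −mg cos φ (φ measured from the bottom), so Newton's second law along the string gives T − mg cos φ = m v²/r.
cos 106° = -0.2756, so T = m(v²/r + g cos φ) = 1.09 × ((4.64)²/2.66 + 9.8 × -0.2756) = 1.09 × (8.094 + (-2.701)) = 1.09 × 5.393 = 5.878 N.

5.88 N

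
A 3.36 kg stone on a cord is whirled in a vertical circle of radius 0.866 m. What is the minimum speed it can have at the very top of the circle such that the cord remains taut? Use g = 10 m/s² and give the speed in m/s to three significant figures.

2.94 m/s

At the highest point the centre is directly below, so both the weight and T act inward: T + mg = mv²/r.
At minimum speed T → 0, so mg = mv_min²/r ⇒ v_min = √(g r) = √(10.0 × 0.866) = 2.943 m/s.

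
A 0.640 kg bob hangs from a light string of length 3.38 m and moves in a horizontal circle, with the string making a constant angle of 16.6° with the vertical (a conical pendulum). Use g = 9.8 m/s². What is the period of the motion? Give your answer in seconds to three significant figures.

3.61 s

r = L sinθ = 0.9656 m. From T sinθ = mω²r and T cosθ = mg: tanθ = ω²r/g, so ω² = g tanθ / r = g/(L cosθ).
ω = √(g/(L cosθ)) = √(9.8/(3.38 × 0.9583)) = √3.026 = 1.739 rad/s.
Period = 2π/ω = 3.612 s.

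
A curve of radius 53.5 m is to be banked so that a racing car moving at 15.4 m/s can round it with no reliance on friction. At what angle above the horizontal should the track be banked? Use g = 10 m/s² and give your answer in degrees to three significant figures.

23.9°

With no friction, the horizontal component of the normal force provides the centripetal force: N sinθ = mv²/r, while N cosθ = mg vertically.
Dividing: tanθ = v²/(r g) = (15.4)²/(53.5 × 10.0) = 237.2/535.0 = 0.4433.
θ = arctan(0.4433) = 23.91°.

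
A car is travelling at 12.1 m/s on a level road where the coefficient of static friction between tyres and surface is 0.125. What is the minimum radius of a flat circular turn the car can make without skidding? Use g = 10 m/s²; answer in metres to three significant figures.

117 m

At the limit, μ_s m g = m v²/r, so r_min = v²/(μ_s g) = (12.1)²/(0.125 × 10.0) = 146.4/1.250 = 117.1 m.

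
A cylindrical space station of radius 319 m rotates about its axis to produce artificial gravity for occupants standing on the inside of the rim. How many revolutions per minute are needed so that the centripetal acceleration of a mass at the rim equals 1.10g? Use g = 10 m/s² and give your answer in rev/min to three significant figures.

1.77 rev/min

Require ω²r = 1.10g, so ω = √(1.10 × 10.0/319) = 0.1857 rad/s.
In rev/min: ω × 60/(2π) = 0.1857 × 60/(2π) = 1.773 rev/min.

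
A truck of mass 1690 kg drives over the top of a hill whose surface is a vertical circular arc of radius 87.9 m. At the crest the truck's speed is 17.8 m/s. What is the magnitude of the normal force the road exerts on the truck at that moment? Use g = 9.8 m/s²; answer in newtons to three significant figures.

At the crest the centripetal acceleration points downward (toward the centre of the arc), so mg − N = mv²/r.
N = m(g − v²/r) = 1690 × (9.8 − (17.8)²/87.9) = 1690 × (9.8 − 3.605) = 1690 × 6.195 = 10470 N.

10500 N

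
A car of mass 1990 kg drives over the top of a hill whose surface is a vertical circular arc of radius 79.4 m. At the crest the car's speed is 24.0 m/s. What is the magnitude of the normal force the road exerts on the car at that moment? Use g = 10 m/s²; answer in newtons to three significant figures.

At the crest the centripetal acceleration points downward (toward the centre of the arc), so mg − N = mv²/r.
N = m(g − v²/r) = 1990 × (10.0 − (24.0)²/79.4) = 1990 × (10.0 − 7.254) = 1990 × 2.746 = 5464 N.

5460 N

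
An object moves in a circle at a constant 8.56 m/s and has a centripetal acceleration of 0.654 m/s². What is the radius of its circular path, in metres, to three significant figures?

a_c = v²/r ⇒ r = v²/a_c = (8.56)²/0.654 = 73.27/0.654 = 112.0 m.

112 m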